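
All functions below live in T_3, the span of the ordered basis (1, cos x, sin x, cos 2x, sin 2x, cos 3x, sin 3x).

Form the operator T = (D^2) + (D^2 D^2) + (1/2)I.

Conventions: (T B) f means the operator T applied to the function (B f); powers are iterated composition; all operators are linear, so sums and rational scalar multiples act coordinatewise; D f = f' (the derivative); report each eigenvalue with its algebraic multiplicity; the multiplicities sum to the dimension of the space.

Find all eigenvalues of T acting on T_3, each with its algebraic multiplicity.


image of 1: 1/2
image of cos x: (1/2)cos x
image of sin x: (1/2)sin x
image of cos 2x: (25/2)cos 2x
image of sin 2x: (25/2)sin 2x
image of cos 3x: (145/2)cos 3x
image of sin 3x: (145/2)sin 3x
the matrix is diagonal; its diagonal is (1/2, 1/2, 1/2, 25/2, 25/2, 145/2, 145/2)
for a triangular matrix the eigenvalues are the diagonal entries, with algebraic multiplicity their repetition count

λ = 1/2 (multiplicity 3), λ = 25/2 (multiplicity 2), λ = 145/2 (multiplicity 2)


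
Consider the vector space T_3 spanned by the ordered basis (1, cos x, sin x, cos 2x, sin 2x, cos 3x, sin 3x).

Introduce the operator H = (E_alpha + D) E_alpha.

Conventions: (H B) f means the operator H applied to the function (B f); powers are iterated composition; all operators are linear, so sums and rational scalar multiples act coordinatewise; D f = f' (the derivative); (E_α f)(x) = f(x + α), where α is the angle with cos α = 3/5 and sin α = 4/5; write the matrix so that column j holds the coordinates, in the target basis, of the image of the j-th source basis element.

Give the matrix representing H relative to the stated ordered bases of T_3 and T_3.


image of 1: 1
image of cos x: -(27/25)cos x - (39/25)sin x
image of sin x: (39/25)cos x - (27/25)sin x
image of cos 2x: -(1727/625)cos 2x + (686/625)sin 2x
image of sin 2x: -(686/625)cos 2x - (1727/625)sin 2x
image of cos 3x: -(4747/15625)cos 3x + (54171/15625)sin 3x
image of sin 3x: -(54171/15625)cos 3x - (4747/15625)sin 3x
each image's coordinates form column j of the matrix

the matrix is [[1, 0, 0, 0, 0, 0, 0]; [0, -27/25, 39/25, 0, 0, 0, 0]; [0, -39/25, -27/25, 0, 0, 0, 0]; [0, 0, 0, -1727/625, -686/625, 0, 0]; [0, 0, 0, 686/625, -1727/625, 0, 0]; [0, 0, 0, 0, 0, -4747/15625, -54171/15625]; [0, 0, 0, 0, 0, 54171/15625, -4747/15625]] (rows listed top to bottom)


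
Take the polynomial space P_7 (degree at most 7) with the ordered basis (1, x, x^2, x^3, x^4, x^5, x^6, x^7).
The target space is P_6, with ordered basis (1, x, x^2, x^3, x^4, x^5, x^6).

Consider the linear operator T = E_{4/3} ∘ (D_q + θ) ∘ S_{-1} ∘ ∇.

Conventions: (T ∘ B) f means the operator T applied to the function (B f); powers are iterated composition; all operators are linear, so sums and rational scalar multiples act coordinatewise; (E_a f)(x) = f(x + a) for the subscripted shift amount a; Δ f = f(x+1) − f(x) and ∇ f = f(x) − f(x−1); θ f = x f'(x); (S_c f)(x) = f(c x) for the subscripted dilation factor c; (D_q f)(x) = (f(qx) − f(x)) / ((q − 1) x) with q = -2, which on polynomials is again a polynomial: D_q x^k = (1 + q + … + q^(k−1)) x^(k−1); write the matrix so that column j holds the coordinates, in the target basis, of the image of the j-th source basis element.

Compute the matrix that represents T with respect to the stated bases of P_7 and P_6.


image of 1: 0
image of x: 0
image of x^2: -2x - 14/3
image of x^3: 6x^2 + 16x + 41/3
image of x^4: -12x^3 - 72x^2 - 126x - 652/9
image of x^5: 20x^4 + (335/3)x^3 + (850/3)x^2 + (9305/27)x + 13145/81
image of x^6: -30x^5 - 326x^4 - (3571/3)x^3 - (18766/9)x^2 - (49133/27)x - 52090/81
image of x^7: 42x^6 + 294x^5 + 1211x^4 + (28378/9)x^3 + (43379/9)x^2 + (105854/27)x + 319613/243
each image's coordinates form column j of the matrix

the matrix is [[0, 0, -14/3, 41/3, -652/9, 13145/81, -52090/81, 319613/243]; [0, 0, -2, 16, -126, 9305/27, -49133/27, 105854/27]; [0, 0, 0, 6, -72, 850/3, -18766/9, 43379/9]; [0, 0, 0, 0, -12, 335/3, -3571/3, 28378/9]; [0, 0, 0, 0, 0, 20, -326, 1211]; [0, 0, 0, 0, 0, 0, -30, 294]; [0, 0, 0, 0, 0, 0, 0, 42]] (rows listed top to bottom)


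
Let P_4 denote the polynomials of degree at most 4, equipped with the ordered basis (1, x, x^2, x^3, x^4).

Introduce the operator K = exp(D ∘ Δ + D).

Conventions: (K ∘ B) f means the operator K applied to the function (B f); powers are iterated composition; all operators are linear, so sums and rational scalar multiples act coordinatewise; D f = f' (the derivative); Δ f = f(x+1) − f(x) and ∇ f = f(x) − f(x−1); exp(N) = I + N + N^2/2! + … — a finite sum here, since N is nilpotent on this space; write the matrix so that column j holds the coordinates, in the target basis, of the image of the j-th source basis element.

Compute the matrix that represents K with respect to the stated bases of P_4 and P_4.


the matrix is [[1, 1, 3, 10, 41]; [0, 1, 2, 9, 40]; [0, 0, 1, 3, 18]; [0, 0, 0, 1, 4]; [0, 0, 0, 0, 1]] (rows listed top to bottom)

image of 1: 1
image of x: x + 1
image of x^2: x^2 + 2x + 3
image of x^3: x^3 + 3x^2 + 9x + 10
image of x^4: x^4 + 4x^3 + 18x^2 + 40x + 41
each image's coordinates form column j of the matrix


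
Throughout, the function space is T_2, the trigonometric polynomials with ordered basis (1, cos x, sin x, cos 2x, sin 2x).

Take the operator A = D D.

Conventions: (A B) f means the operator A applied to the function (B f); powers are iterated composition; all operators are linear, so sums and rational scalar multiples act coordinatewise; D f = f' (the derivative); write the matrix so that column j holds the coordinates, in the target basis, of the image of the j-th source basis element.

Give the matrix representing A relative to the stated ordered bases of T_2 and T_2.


the matrix is [[0, 0, 0, 0, 0]; [0, -1, 0, 0, 0]; [0, 0, -1, 0, 0]; [0, 0, 0, -4, 0]; [0, 0, 0, 0, -4]] (rows listed top to bottom)

image of 1: 0
image of cos x: -cos x
image of sin x: -sin x
image of cos 2x: -4cos 2x
image of sin 2x: -4sin 2x
each image's coordinates form column j of the matrix


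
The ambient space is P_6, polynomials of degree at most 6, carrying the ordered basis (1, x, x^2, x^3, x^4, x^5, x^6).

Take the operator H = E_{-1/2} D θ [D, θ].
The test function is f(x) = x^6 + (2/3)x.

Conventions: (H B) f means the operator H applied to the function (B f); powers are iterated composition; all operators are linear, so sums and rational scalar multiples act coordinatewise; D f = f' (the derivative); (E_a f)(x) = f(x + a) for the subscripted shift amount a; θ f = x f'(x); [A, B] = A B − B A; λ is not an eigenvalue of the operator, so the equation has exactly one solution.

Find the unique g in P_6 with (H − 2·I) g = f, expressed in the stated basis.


the image equals g(x) = -(1/2)x^6 - (75/2)x^4 + 75x^3 - (2925/4)x^2 + (13721/12)x - 36075/32

write g with unknown coordinates in the stated basis and equate coefficients in (H − 2·I) g = f
solving from the highest basis element down gives g = -(1/2)x^6 - (75/2)x^4 + 75x^3 - (2925/4)x^2 + (13721/12)x - 36075/32
check: H g = -75x^4 + 150x^3 - (2925/2)x^2 + (4575/2)x - 36075/16
so H g − 2·g = x^6 + (2/3)x = f ✓


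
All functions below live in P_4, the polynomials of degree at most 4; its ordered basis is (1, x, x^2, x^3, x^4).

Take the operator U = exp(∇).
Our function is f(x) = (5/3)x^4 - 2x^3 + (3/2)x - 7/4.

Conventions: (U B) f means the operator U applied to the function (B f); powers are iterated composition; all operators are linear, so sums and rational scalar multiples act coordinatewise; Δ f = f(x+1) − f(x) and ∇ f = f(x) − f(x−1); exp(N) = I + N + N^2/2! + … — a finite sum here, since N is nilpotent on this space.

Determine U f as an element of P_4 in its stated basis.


order-1 term: (20/3)x^3 - 16x^2 + (38/3)x - 13/6
order-2 term: 10x^2 - 26x + 53/3
order-3 term: (20/3)x - 12
order-4 term: 5/3
the series for exp(∇) f terminates at order 4
exp(∇) f = (5/3)x^4 + (14/3)x^3 - 6x^2 - (31/6)x + 41/12

the image equals g(x) = (5/3)x^4 + (14/3)x^3 - 6x^2 - (31/6)x + 41/12


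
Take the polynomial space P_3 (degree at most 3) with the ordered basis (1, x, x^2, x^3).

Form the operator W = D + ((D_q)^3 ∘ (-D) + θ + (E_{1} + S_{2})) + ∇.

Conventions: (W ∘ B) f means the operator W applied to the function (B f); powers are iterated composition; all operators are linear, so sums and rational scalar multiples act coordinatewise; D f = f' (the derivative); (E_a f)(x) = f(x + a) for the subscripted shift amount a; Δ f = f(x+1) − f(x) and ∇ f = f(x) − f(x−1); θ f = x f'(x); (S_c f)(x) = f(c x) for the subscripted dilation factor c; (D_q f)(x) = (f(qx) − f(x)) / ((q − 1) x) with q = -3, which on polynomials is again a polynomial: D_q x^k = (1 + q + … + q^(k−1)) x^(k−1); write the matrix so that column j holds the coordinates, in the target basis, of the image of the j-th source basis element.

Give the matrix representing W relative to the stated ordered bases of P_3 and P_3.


image of 1: 2
image of x: 4x + 3
image of x^2: 7x^2 + 6x
image of x^3: 12x^3 + 9x^2 + 2
each image's coordinates form column j of the matrix

the matrix is [[2, 3, 0, 2]; [0, 4, 6, 0]; [0, 0, 7, 9]; [0, 0, 0, 12]] (rows listed top to bottom)


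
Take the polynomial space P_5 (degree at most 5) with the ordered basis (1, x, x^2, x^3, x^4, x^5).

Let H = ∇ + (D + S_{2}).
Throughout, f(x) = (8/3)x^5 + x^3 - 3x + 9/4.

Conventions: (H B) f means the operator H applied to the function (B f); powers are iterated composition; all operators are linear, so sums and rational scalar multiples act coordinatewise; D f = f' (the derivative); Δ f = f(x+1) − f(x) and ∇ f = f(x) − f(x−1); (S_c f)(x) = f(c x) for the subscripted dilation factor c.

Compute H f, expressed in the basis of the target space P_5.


the image equals g(x) = (256/3)x^5 + (80/3)x^4 - (56/3)x^3 + (98/3)x^2 - (67/3)x - 1/12

∇ f = (40/3)x^4 - (80/3)x^3 + (89/3)x^2 - (49/3)x + 2/3
D f = (40/3)x^4 + 3x^2 - 3
S_{2} f = (256/3)x^5 + 8x^3 - 6x + 9/4
(D + S_{2}) f = (256/3)x^5 + (40/3)x^4 + 8x^3 + 3x^2 - 6x - 3/4
(∇ + (D + S_{2})) f = (256/3)x^5 + (80/3)x^4 - (56/3)x^3 + (98/3)x^2 - (67/3)x - 1/12


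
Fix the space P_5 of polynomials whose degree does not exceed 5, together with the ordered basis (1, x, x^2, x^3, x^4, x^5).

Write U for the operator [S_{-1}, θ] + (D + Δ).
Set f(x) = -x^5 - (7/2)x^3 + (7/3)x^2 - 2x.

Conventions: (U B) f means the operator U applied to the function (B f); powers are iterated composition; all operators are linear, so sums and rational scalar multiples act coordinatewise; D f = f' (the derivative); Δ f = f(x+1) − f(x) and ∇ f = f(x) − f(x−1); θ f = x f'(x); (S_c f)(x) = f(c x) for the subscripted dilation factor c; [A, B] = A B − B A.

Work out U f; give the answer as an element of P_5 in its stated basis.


θ f = -5x^5 - (21/2)x^3 + (14/3)x^2 - 2x
S_{-1} θ f = 5x^5 + (21/2)x^3 + (14/3)x^2 + 2x
S_{-1} f = x^5 + (7/2)x^3 + (7/3)x^2 + 2x
θ S_{-1} f = 5x^5 + (21/2)x^3 + (14/3)x^2 + 2x
[S_{-1}, θ] f = 0
D f = -5x^4 - (21/2)x^2 + (14/3)x - 2
Δ f = -5x^4 - 10x^3 - (41/2)x^2 - (65/6)x - 25/6
(D + Δ) f = -10x^4 - 10x^3 - 31x^2 - (37/6)x - 37/6
([S_{-1}, θ] + (D + Δ)) f = -10x^4 - 10x^3 - 31x^2 - (37/6)x - 37/6

the image equals g(x) = -10x^4 - 10x^3 - 31x^2 - (37/6)x - 37/6


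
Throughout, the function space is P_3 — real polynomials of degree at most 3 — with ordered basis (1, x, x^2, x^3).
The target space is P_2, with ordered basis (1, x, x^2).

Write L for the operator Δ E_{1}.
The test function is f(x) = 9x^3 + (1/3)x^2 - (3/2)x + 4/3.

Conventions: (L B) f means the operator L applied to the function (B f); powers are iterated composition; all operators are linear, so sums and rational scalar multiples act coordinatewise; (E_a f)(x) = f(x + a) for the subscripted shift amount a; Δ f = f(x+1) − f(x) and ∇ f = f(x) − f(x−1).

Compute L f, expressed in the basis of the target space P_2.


E_{1} f = 9x^3 + (82/3)x^2 + (157/6)x + 55/6
Δ E_{1} f = 27x^2 + (245/3)x + 125/2

the result is g(x) = 27x^2 + (245/3)x + 125/2


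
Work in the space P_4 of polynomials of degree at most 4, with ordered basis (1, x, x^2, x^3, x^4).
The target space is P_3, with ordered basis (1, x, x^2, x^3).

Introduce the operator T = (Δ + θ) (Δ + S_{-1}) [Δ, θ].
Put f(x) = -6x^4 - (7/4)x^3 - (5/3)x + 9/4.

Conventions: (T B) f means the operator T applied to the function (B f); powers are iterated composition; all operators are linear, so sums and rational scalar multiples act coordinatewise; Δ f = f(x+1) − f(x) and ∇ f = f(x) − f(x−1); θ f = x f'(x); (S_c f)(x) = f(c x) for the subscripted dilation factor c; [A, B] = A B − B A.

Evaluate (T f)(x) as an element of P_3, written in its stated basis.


g(x) = 72x^3 - (453/2)x^2 - (741/2)x - 1077/4

θ f = -24x^4 - (21/4)x^3 - (5/3)x
Δ θ f = -96x^3 - (639/4)x^2 - (447/4)x - 371/12
Δ f = -24x^3 - (165/4)x^2 - (117/4)x - 113/12
θ Δ f = -72x^3 - (165/2)x^2 - (117/4)x
[Δ, θ] f = -24x^3 - (309/4)x^2 - (165/2)x - 371/12
Δ [Δ, θ] f = -72x^2 - (453/2)x - 735/4
S_{-1} [Δ, θ] f = 24x^3 - (309/4)x^2 + (165/2)x - 371/12
(Δ + S_{-1}) [Δ, θ] f = 24x^3 - (597/4)x^2 - 144x - 644/3
Δ (Δ + S_{-1}) [Δ, θ] f = 72x^2 - (453/2)x - 1077/4
θ (Δ + S_{-1}) [Δ, θ] f = 72x^3 - (597/2)x^2 - 144x
(Δ + θ) (Δ + S_{-1}) [Δ, θ] f = 72x^3 - (453/2)x^2 - (741/2)x - 1077/4


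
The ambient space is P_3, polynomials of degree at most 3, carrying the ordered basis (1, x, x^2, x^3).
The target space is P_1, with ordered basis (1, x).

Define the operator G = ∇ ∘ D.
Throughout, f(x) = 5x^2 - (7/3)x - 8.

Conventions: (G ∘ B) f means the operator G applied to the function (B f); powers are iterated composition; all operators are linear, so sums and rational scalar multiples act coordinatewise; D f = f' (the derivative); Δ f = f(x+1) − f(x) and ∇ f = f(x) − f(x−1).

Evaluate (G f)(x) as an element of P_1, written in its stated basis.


D f = 10x - 7/3
∇ D f = 10

g(x) = 10


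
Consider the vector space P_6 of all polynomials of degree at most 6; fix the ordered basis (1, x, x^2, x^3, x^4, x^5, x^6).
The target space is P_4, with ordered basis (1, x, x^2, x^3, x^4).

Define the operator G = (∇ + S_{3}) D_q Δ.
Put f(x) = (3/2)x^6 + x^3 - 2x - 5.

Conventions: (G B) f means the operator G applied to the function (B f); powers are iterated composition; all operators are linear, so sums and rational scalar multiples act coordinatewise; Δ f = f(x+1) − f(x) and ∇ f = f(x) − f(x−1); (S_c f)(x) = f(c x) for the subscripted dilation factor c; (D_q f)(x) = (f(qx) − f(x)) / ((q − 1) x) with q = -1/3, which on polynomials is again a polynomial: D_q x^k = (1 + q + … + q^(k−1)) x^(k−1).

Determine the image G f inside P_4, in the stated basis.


g(x) = 549x^4 + (4294/9)x^3 + (658/3)x^2 + (673/9)x + 140/9

Δ f = 9x^5 + (45/2)x^4 + 30x^3 + (51/2)x^2 + 12x + 1/2
D_q Δ f = (61/9)x^4 + (50/3)x^3 + (70/3)x^2 + 17x + 12
∇ (D_q Δ) f = (244/9)x^3 + (28/3)x^2 + (214/9)x + 32/9
S_{3} (D_q Δ) f = 549x^4 + 450x^3 + 210x^2 + 51x + 12
(∇ + S_{3}) (D_q Δ) f = 549x^4 + (4294/9)x^3 + (658/3)x^2 + (673/9)x + 140/9


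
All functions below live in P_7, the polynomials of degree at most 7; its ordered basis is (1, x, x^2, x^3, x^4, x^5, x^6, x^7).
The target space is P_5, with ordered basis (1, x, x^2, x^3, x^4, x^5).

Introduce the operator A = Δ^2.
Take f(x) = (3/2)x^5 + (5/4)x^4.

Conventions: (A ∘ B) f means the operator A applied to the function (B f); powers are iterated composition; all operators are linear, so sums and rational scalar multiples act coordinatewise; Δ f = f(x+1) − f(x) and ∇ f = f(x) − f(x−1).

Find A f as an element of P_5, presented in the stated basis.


the image equals g(x) = 30x^3 + 105x^2 + 135x + 125/2

Δ f = (15/2)x^4 + 20x^3 + (45/2)x^2 + (25/2)x + 11/4
Δ Δ f = 30x^3 + 105x^2 + 135x + 125/2


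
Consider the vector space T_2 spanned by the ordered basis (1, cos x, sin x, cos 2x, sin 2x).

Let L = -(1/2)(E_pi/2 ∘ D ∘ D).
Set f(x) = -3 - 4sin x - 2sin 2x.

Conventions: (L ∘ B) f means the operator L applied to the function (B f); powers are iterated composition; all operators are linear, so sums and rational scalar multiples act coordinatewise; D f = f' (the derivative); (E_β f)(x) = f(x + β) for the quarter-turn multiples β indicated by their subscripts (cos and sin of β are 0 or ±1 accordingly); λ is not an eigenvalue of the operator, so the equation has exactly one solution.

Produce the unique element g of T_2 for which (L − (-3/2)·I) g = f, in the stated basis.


write g with unknown coordinates in the stated basis and equate coefficients in (L − (-3/2)·I) g = f
solving from the highest basis element down gives g = -2 + (4/5)cos x - (12/5)sin x + 4sin 2x
check: L g = -(6/5)cos x - (2/5)sin x - 8sin 2x
so L g − (-3/2)·g = -3 - 4sin x - 2sin 2x = f ✓

g(x) = -2 + (4/5)cos x - (12/5)sin x + 4sin 2x


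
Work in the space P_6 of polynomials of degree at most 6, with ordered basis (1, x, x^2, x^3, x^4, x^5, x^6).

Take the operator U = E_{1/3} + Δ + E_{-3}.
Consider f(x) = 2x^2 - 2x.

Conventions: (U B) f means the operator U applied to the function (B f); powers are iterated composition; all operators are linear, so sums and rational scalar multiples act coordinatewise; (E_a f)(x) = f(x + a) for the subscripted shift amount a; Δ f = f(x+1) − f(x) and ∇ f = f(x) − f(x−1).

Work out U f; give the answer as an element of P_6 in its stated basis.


E_{1/3} f = 2x^2 - (2/3)x - 4/9
Δ f = 4x
E_{-3} f = 2x^2 - 14x + 24
(E_{1/3} + Δ + E_{-3}) f = 4x^2 - (32/3)x + 212/9

g(x) = 4x^2 - (32/3)x + 212/9


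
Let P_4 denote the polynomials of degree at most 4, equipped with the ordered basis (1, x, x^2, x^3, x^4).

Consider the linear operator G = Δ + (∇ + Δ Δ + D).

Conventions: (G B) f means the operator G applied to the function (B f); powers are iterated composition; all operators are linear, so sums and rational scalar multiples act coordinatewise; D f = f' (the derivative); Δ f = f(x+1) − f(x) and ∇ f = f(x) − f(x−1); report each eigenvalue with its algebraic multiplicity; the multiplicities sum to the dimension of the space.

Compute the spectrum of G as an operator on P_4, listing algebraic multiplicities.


λ = 0 (multiplicity 5)

image of 1: 0
image of x: 3
image of x^2: 6x + 2
image of x^3: 9x^2 + 6x + 8
image of x^4: 12x^3 + 12x^2 + 32x + 14
the matrix is upper triangular; its diagonal is (0, 0, 0, 0, 0)
for a triangular matrix the eigenvalues are the diagonal entries, with algebraic multiplicity their repetition count


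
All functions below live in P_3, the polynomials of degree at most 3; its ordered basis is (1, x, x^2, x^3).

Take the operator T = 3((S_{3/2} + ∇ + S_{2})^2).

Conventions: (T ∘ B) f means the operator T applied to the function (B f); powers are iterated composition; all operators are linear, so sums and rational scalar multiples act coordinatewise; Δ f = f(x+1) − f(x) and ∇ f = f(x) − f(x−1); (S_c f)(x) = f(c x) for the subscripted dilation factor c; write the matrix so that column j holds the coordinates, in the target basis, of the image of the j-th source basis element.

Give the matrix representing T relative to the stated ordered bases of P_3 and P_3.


image of 1: 12
image of x: (147/4)x + 33/2
image of x^2: (1875/16)x^2 + (117/2)x - 75/4
image of x^3: (24843/64)x^3 + (1269/8)x^2 - (927/8)x + 177/8
each image's coordinates form column j of the matrix

the matrix is [[12, 33/2, -75/4, 177/8]; [0, 147/4, 117/2, -927/8]; [0, 0, 1875/16, 1269/8]; [0, 0, 0, 24843/64]] (rows listed top to bottom)


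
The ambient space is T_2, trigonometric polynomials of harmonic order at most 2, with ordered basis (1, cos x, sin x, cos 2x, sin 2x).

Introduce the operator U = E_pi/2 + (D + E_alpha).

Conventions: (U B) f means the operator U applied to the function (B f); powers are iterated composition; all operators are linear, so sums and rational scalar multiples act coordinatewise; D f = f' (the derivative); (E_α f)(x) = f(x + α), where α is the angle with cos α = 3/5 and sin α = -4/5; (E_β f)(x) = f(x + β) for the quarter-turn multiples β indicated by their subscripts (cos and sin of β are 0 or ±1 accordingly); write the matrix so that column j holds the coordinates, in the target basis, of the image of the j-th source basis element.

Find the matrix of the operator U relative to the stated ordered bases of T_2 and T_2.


the matrix is [[2, 0, 0, 0, 0]; [0, 3/5, 6/5, 0, 0]; [0, -6/5, 3/5, 0, 0]; [0, 0, 0, -32/25, 26/25]; [0, 0, 0, -26/25, -32/25]] (rows listed top to bottom)

image of 1: 2
image of cos x: (3/5)cos x - (6/5)sin x
image of sin x: (6/5)cos x + (3/5)sin x
image of cos 2x: -(32/25)cos 2x - (26/25)sin 2x
image of sin 2x: (26/25)cos 2x - (32/25)sin 2x
each image's coordinates form column j of the matrix


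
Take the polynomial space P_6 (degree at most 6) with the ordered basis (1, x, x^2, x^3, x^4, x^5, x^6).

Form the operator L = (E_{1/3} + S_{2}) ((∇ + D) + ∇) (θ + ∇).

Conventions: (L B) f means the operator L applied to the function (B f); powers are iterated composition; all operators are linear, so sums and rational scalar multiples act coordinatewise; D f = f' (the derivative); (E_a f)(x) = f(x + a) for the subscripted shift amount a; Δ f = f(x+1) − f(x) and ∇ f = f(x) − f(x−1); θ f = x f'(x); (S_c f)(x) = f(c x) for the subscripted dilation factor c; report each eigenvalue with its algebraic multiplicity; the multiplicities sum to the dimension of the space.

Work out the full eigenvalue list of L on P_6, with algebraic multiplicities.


λ = 0 (multiplicity 7)

image of 1: 0
image of x: 6
image of x^2: 36x + 8
image of x^3: 135x^2 + 18x - 15
image of x^4: 432x^3 - 12x^2 - 76x + 352/9
image of x^5: 1275x^4 - 260x^3 - 240x^2 + (2650/9)x - 715/9
image of x^6: 3564x^5 - 1350x^4 - 540x^3 + 1420x^2 - (2342/3)x + 1444/9
the matrix is upper triangular; its diagonal is (0, 0, 0, 0, 0, 0, 0)
for a triangular matrix the eigenvalues are the diagonal entries, with algebraic multiplicity their repetition count


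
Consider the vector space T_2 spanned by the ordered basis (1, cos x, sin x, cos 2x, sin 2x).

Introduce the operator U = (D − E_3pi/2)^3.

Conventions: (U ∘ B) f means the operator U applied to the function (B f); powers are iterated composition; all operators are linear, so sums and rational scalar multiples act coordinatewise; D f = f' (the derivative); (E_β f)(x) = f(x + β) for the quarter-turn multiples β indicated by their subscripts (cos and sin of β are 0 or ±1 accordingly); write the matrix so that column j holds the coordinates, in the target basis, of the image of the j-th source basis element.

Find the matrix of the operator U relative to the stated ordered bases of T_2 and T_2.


image of 1: -1
image of cos x: 8sin x
image of sin x: -8cos x
image of cos 2x: -11cos 2x + 2sin 2x
image of sin 2x: -2cos 2x - 11sin 2x
each image's coordinates form column j of the matrix

the matrix is [[-1, 0, 0, 0, 0]; [0, 0, -8, 0, 0]; [0, 8, 0, 0, 0]; [0, 0, 0, -11, -2]; [0, 0, 0, 2, -11]] (rows listed top to bottom)


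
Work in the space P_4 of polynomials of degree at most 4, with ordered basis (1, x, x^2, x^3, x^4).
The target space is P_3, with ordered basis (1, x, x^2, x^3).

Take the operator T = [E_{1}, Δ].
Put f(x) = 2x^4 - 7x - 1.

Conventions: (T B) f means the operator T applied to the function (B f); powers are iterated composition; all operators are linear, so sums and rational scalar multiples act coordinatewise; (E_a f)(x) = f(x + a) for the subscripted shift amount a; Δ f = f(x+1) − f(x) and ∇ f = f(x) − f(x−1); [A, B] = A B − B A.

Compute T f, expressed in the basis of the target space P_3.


the result is g(x) = 0

Δ f = 8x^3 + 12x^2 + 8x - 5
E_{1} Δ f = 8x^3 + 36x^2 + 56x + 23
E_{1} f = 2x^4 + 8x^3 + 12x^2 + x - 6
Δ E_{1} f = 8x^3 + 36x^2 + 56x + 23
[E_{1}, Δ] f = 0


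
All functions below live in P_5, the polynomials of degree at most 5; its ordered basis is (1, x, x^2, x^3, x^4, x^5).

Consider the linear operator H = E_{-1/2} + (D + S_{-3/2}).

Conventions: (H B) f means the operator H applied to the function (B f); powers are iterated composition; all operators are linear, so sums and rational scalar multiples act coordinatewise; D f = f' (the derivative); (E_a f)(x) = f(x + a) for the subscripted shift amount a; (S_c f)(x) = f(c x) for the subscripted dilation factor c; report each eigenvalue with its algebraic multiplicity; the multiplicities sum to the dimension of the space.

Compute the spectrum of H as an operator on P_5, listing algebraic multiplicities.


image of 1: 2
image of x: -(1/2)x + 1/2
image of x^2: (13/4)x^2 + x + 1/4
image of x^3: -(19/8)x^3 + (3/2)x^2 + (3/4)x - 1/8
image of x^4: (97/16)x^4 + 2x^3 + (3/2)x^2 - (1/2)x + 1/16
image of x^5: -(211/32)x^5 + (5/2)x^4 + (5/2)x^3 - (5/4)x^2 + (5/16)x - 1/32
the matrix is upper triangular; its diagonal is (2, -1/2, 13/4, -19/8, 97/16, -211/32)
for a triangular matrix the eigenvalues are the diagonal entries, with algebraic multiplicity their repetition count

λ = -211/32 (multiplicity 1), λ = -19/8 (multiplicity 1), λ = -1/2 (multiplicity 1), λ = 2 (multiplicity 1), λ = 13/4 (multiplicity 1), λ = 97/16 (multiplicity 1)


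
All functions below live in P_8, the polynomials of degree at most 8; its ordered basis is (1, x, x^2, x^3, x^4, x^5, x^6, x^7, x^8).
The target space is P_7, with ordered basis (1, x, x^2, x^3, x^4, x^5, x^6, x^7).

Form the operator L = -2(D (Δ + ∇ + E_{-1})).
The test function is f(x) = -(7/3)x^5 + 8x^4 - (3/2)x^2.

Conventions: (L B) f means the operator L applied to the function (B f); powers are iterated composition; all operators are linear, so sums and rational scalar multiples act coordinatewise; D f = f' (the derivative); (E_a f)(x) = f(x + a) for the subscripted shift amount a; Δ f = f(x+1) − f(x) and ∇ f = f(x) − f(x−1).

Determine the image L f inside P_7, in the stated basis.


Δ f = -(35/3)x^4 + (26/3)x^3 + (74/3)x^2 + (52/3)x + 25/6
∇ f = -(35/3)x^4 + (166/3)x^3 - (214/3)x^2 + (122/3)x - 53/6
E_{-1} f = -(7/3)x^5 + (59/3)x^4 - (166/3)x^3 + (419/6)x^2 - (122/3)x + 53/6
(Δ + ∇ + E_{-1}) f = -(7/3)x^5 - (11/3)x^4 + (26/3)x^3 + (139/6)x^2 + (52/3)x + 25/6
D (Δ + ∇ + E_{-1}) f = -(35/3)x^4 - (44/3)x^3 + 26x^2 + (139/3)x + 52/3
(-2(D (Δ + ∇ + E_{-1}))) f = (70/3)x^4 + (88/3)x^3 - 52x^2 - (278/3)x - 104/3

the result is g(x) = (70/3)x^4 + (88/3)x^3 - 52x^2 - (278/3)x - 104/3


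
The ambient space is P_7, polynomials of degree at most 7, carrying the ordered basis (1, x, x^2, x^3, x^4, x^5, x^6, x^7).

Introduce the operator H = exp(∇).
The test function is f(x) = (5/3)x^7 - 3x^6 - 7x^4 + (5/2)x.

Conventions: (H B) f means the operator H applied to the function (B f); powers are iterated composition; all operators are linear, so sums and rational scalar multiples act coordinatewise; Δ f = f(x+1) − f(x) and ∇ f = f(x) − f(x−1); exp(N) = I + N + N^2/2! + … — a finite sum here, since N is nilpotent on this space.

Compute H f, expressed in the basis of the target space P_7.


order-1 term: (35/3)x^6 - 53x^5 + (310/3)x^4 - (439/3)x^3 + 122x^2 - (173/3)x + 85/6
order-2 term: 35x^5 - 220x^4 + (1765/3)x^3 - 882x^2 + (2147/3)x - 247
order-3 term: (175/3)x^4 - 410x^3 + 1145x^2 - 1528x + 2441/3
order-4 term: (175/3)x^3 - 395x^2 + (2815/3)x - 2356/3
order-5 term: 35x^2 - 193x + 835/3
order-6 term: (35/3)x - 38
order-7 term: 5/3
the series for exp(∇) f terminates at order 7
exp(∇) f = (5/3)x^7 + (26/3)x^6 - 18x^5 - (196/3)x^4 + (271/3)x^3 + 25x^2 - (221/2)x + 75/2

the result is g(x) = (5/3)x^7 + (26/3)x^6 - 18x^5 - (196/3)x^4 + (271/3)x^3 + 25x^2 - (221/2)x + 75/2


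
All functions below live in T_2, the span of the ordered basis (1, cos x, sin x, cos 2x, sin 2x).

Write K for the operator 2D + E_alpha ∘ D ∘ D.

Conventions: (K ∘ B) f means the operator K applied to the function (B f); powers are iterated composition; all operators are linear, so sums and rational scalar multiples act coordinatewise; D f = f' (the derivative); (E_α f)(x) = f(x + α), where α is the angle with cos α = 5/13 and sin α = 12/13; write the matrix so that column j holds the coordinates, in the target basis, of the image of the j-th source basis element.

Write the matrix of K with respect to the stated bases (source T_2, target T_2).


image of 1: 0
image of cos x: -(5/13)cos x - (14/13)sin x
image of sin x: (14/13)cos x - (5/13)sin x
image of cos 2x: (476/169)cos 2x - (196/169)sin 2x
image of sin 2x: (196/169)cos 2x + (476/169)sin 2x
each image's coordinates form column j of the matrix

the matrix is [[0, 0, 0, 0, 0]; [0, -5/13, 14/13, 0, 0]; [0, -14/13, -5/13, 0, 0]; [0, 0, 0, 476/169, 196/169]; [0, 0, 0, -196/169, 476/169]] (rows listed top to bottom)


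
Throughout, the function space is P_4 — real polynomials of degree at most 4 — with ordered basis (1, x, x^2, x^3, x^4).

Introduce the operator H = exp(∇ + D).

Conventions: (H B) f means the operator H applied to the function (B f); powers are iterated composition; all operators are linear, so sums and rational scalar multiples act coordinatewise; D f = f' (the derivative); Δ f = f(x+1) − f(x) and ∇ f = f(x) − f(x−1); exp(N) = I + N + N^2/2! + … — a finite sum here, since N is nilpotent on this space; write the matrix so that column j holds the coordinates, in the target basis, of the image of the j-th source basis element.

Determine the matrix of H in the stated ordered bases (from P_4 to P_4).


the matrix is [[1, 2, 3, 3, 2]; [0, 1, 4, 9, 12]; [0, 0, 1, 6, 18]; [0, 0, 0, 1, 8]; [0, 0, 0, 0, 1]] (rows listed top to bottom)

image of 1: 1
image of x: x + 2
image of x^2: x^2 + 4x + 3
image of x^3: x^3 + 6x^2 + 9x + 3
image of x^4: x^4 + 8x^3 + 18x^2 + 12x + 2
each image's coordinates form column j of the matrix


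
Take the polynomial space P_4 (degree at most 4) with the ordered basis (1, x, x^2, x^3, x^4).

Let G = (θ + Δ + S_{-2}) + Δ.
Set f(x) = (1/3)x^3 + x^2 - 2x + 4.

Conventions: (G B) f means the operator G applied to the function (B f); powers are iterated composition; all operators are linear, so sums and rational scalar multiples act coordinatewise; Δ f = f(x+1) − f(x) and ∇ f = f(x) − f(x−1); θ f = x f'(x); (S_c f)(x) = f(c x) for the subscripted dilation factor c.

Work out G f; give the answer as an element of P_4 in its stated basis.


θ f = x^3 + 2x^2 - 2x
Δ f = x^2 + 3x - 2/3
S_{-2} f = -(8/3)x^3 + 4x^2 + 4x + 4
(θ + Δ + S_{-2}) f = -(5/3)x^3 + 7x^2 + 5x + 10/3
Δ f = x^2 + 3x - 2/3
((θ + Δ + S_{-2}) + Δ) f = -(5/3)x^3 + 8x^2 + 8x + 8/3

the result is g(x) = -(5/3)x^3 + 8x^2 + 8x + 8/3


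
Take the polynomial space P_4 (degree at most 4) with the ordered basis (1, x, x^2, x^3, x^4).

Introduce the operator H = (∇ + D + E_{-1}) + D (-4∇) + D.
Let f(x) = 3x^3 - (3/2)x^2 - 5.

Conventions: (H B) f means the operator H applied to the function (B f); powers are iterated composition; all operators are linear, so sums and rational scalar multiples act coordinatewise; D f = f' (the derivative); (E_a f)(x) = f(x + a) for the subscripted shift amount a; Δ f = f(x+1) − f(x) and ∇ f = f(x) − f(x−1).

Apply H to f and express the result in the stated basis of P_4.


∇ f = 9x^2 - 12x + 9/2
D f = 9x^2 - 3x
E_{-1} f = 3x^3 - (21/2)x^2 + 12x - 19/2
(∇ + D + E_{-1}) f = 3x^3 + (15/2)x^2 - 3x - 5
∇ f = 9x^2 - 12x + 9/2
(-4∇) f = -36x^2 + 48x - 18
D (-4∇) f = -72x + 48
D f = 9x^2 - 3x
((∇ + D + E_{-1}) + D (-4∇) + D) f = 3x^3 + (33/2)x^2 - 78x + 43

the result is g(x) = 3x^3 + (33/2)x^2 - 78x + 43


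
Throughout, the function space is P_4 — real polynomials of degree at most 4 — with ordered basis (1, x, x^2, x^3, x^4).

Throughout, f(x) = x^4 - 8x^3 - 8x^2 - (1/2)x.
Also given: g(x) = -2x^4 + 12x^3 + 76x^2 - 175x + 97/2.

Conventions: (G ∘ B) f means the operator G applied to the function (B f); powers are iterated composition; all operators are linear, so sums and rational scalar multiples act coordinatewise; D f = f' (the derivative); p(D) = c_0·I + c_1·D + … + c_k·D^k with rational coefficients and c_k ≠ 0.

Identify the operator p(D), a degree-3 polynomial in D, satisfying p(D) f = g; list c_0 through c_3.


p(D) = -2·I − D + 3·D^2 − 2·D^3, i.e. c_0 = -2, c_1 = -1, c_2 = 3, c_3 = -2

D^0 f = x^4 - 8x^3 - 8x^2 - (1/2)x
D^1 f = 4x^3 - 24x^2 - 16x - 1/2
D^2 f = 12x^2 - 48x - 16
D^3 f = 24x - 48
matching coefficients of g against c_0 f + c_1 Df + … from the top degree down determines the c_i
solution: c_0 = -2, c_1 = -1, c_2 = 3, c_3 = -2


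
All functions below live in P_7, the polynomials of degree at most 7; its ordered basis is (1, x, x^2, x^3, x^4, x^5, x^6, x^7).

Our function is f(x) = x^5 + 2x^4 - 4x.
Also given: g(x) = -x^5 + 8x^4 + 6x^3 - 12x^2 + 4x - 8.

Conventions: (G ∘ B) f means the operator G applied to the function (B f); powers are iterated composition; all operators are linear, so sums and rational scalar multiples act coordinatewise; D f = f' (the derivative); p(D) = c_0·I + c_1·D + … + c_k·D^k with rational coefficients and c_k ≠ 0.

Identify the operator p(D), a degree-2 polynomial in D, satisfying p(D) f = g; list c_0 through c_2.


c_0 = -1, c_1 = 2, c_2 = -1/2

D^0 f = x^5 + 2x^4 - 4x
D^1 f = 5x^4 + 8x^3 - 4
D^2 f = 20x^3 + 24x^2
matching coefficients of g against c_0 f + c_1 Df + … from the top degree down determines the c_i
solution: c_0 = -1, c_1 = 2, c_2 = -1/2


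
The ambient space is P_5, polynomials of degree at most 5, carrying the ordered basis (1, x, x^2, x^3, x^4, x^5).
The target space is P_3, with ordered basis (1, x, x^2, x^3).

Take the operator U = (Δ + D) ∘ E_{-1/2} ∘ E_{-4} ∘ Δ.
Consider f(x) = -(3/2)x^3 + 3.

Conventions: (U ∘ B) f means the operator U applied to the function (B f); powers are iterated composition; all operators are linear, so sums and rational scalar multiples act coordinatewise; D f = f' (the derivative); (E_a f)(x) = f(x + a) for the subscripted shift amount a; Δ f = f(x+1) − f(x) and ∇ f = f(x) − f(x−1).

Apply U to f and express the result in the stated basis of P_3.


Δ f = -(9/2)x^2 - (9/2)x - 3/2
E_{-4} Δ f = -(9/2)x^2 + (63/2)x - 111/2
E_{-1/2} (E_{-4} ∘ Δ) f = -(9/2)x^2 + 36x - 579/8
Δ E_{-1/2} (E_{-4} ∘ Δ) f = -9x + 63/2
D E_{-1/2} (E_{-4} ∘ Δ) f = -9x + 36
(Δ + D) E_{-1/2} (E_{-4} ∘ Δ) f = -18x + 135/2

the result is g(x) = -18x + 135/2


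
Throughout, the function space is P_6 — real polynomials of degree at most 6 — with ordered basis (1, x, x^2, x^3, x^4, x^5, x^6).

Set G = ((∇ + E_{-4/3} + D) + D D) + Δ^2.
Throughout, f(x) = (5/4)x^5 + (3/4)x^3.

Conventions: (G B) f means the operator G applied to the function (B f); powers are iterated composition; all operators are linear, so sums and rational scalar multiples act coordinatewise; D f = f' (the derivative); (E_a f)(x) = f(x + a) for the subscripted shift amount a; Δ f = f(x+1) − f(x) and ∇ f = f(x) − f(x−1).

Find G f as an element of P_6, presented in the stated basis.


∇ f = (25/4)x^4 - (25/2)x^3 + (59/4)x^2 - (17/2)x + 2
E_{-4/3} f = (5/4)x^5 - (25/3)x^4 + (827/36)x^3 - (881/27)x^2 + (1924/81)x - 1712/243
D f = (25/4)x^4 + (9/4)x^2
(∇ + E_{-4/3} + D) f = (5/4)x^5 + (25/6)x^4 + (377/36)x^3 - (422/27)x^2 + (2471/162)x - 1226/243
D f = (25/4)x^4 + (9/4)x^2
D D f = 25x^3 + (9/2)x
((∇ + E_{-4/3} + D) + D D) f = (5/4)x^5 + (25/6)x^4 + (1277/36)x^3 - (422/27)x^2 + (1600/81)x - 1226/243
Δ f = (25/4)x^4 + (25/2)x^3 + (59/4)x^2 + (17/2)x + 2
Δ Δ f = 25x^3 + 75x^2 + 92x + 42
(((∇ + E_{-4/3} + D) + D D) + Δ^2) f = (5/4)x^5 + (25/6)x^4 + (2177/36)x^3 + (1603/27)x^2 + (9052/81)x + 8980/243

the result is g(x) = (5/4)x^5 + (25/6)x^4 + (2177/36)x^3 + (1603/27)x^2 + (9052/81)x + 8980/243


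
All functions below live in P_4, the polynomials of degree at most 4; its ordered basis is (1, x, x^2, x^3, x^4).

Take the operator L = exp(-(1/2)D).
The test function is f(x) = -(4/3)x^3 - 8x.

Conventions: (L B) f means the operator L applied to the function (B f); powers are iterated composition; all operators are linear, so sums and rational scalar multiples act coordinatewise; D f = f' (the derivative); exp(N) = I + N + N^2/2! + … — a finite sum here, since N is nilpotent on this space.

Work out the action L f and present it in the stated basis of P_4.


order-1 term: 2x^2 + 4
order-2 term: -x
order-3 term: 1/6
the series for exp(-(1/2)D) f terminates at order 3
exp(-(1/2)D) f = -(4/3)x^3 + 2x^2 - 9x + 25/6

g(x) = -(4/3)x^3 + 2x^2 - 9x + 25/6


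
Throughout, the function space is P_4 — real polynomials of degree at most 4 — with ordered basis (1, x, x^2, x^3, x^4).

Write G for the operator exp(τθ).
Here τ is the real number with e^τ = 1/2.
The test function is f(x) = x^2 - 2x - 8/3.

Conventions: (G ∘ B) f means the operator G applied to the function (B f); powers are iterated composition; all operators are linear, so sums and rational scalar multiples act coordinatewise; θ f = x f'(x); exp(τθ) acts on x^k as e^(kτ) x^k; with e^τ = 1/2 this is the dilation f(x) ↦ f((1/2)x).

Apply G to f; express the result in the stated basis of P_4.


the result is g(x) = (1/4)x^2 - x - 8/3

exp(τθ) x^k = e^(kτ) x^k; with e^τ = 1/2 this sends x^k to (1/2)^k x^k
x ↦ 1/2 x
x^2 ↦ 1/4 x^2
applying this coordinatewise to f: exp(τθ) f = (1/4)x^2 - x - 8/3


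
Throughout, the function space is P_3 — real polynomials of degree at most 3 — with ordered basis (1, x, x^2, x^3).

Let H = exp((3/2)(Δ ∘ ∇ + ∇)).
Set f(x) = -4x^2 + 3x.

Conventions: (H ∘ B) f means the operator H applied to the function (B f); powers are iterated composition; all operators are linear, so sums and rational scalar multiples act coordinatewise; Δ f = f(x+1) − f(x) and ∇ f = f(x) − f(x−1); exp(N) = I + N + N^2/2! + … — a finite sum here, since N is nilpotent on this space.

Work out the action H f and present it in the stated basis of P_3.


the result is g(x) = -4x^2 - 9x - 21/2

order-1 term: -12x - 3/2
order-2 term: -9
the series for exp((3/2)(Δ ∘ ∇ + ∇)) f terminates at order 2
exp((3/2)(Δ ∘ ∇ + ∇)) f = -4x^2 - 9x - 21/2


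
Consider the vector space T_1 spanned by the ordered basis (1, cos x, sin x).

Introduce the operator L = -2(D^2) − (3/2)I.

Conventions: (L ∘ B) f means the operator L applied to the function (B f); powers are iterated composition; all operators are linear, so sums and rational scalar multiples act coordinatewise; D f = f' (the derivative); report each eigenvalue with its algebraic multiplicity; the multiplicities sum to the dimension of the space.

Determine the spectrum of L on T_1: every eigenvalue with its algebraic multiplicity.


λ = -3/2 (multiplicity 1), λ = 1/2 (multiplicity 2)

image of 1: -3/2
image of cos x: (1/2)cos x
image of sin x: (1/2)sin x
the matrix is diagonal; its diagonal is (-3/2, 1/2, 1/2)
for a triangular matrix the eigenvalues are the diagonal entries, with algebraic multiplicity their repetition count


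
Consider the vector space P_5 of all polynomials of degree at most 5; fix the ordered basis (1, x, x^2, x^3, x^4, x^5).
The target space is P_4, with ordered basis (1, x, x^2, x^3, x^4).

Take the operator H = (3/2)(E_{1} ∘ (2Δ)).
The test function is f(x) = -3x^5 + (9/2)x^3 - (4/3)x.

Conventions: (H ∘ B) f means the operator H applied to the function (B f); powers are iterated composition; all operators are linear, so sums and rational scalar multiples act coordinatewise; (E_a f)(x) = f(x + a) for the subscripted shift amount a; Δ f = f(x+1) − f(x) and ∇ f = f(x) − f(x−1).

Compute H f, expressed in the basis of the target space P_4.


Δ f = -15x^4 - 30x^3 - (33/2)x^2 - (3/2)x + 1/6
(2Δ) f = -30x^4 - 60x^3 - 33x^2 - 3x + 1/3
E_{1} (2Δ) f = -30x^4 - 180x^3 - 393x^2 - 369x - 377/3
((3/2)(E_{1} ∘ (2Δ))) f = -45x^4 - 270x^3 - (1179/2)x^2 - (1107/2)x - 377/2

the result is g(x) = -45x^4 - 270x^3 - (1179/2)x^2 - (1107/2)x - 377/2


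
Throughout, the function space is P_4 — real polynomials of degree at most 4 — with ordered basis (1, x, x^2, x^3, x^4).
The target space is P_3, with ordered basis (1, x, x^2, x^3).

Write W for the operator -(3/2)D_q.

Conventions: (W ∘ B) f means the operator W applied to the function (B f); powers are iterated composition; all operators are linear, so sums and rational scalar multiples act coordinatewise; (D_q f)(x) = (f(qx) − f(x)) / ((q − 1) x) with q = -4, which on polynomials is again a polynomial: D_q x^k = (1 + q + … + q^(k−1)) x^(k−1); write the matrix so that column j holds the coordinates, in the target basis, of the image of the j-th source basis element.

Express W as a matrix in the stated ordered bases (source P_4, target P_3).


image of 1: 0
image of x: -3/2
image of x^2: (9/2)x
image of x^3: -(39/2)x^2
image of x^4: (153/2)x^3
each image's coordinates form column j of the matrix

the matrix is [[0, -3/2, 0, 0, 0]; [0, 0, 9/2, 0, 0]; [0, 0, 0, -39/2, 0]; [0, 0, 0, 0, 153/2]] (rows listed top to bottom)
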